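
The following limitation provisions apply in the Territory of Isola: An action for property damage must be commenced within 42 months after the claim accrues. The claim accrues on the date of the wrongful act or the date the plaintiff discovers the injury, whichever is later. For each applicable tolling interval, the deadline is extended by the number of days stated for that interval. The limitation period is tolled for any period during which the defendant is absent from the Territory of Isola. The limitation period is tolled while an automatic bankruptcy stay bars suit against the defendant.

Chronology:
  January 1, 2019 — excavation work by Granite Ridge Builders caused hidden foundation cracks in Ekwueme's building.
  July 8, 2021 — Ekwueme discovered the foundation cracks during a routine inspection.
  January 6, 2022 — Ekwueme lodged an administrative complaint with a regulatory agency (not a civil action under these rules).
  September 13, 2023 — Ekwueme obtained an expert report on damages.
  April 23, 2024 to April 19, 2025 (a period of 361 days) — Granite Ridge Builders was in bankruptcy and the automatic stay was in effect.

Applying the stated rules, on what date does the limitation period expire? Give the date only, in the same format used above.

Because discovery on July 8, 2021 post-dates the January 1, 2019 act, accrual under the later-of rule falls on July 8, 2021.
The untolled deadline — 42 months after July 8, 2021 — is January 8, 2025.
The automatic bankruptcy stay from April 23, 2024 to April 19, 2025 tolled the period for 361 days, extending the deadline to January 4, 2026.
Nothing else in the chronology tolls or restarts the period.

January 4, 2026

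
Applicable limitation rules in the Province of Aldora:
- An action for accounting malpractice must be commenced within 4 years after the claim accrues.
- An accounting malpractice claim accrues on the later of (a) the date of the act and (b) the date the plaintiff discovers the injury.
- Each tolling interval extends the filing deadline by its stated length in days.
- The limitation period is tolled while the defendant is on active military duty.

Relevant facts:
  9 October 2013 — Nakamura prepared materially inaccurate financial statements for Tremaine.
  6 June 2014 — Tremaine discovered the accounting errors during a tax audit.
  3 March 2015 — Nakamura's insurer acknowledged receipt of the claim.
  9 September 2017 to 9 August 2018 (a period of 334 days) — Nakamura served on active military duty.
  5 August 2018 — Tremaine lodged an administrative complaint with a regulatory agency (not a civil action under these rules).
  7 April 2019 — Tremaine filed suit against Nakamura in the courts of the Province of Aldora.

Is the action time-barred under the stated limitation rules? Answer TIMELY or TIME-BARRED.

The claim accrued on 6 June 2014 — the later of the 9 October 2013 act and the 6 June 2014 discovery.
4 years from 6 June 2014 is 6 June 2018.
Because the defendant's active military service ran from 9 September 2017 to 9 August 2018, the deadline is extended by 334 days to 6 May 2019.
The other events in the timeline have no effect on the limitation period under the stated rules.
Filing on 7 April 2019 beat the 6 May 2019 deadline — the action is timely.

TIMELY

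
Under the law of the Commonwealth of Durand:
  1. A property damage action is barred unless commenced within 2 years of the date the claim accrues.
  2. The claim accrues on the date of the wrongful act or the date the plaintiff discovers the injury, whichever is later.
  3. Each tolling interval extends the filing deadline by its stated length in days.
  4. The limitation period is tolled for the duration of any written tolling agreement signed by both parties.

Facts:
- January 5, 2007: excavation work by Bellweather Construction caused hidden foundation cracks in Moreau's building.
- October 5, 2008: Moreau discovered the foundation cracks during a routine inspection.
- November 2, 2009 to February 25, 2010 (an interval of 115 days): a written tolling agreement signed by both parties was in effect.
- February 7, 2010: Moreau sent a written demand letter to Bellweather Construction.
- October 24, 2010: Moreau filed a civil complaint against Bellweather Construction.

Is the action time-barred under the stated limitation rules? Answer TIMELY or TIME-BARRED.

TIMELY

Because discovery on October 5, 2008 post-dates the January 5, 2007 act, accrual under the later-of rule falls on October 5, 2008.
The untolled deadline — 2 years after October 5, 2008 — is October 5, 2010.
The written tolling agreement from November 2, 2009 to February 25, 2010 tolled the period for 115 days, extending the deadline to January 28, 2011.
The other events in the timeline have no effect on the limitation period under the stated rules.
The October 24, 2010 filing precedes the January 28, 2011 deadline; the claim is timely.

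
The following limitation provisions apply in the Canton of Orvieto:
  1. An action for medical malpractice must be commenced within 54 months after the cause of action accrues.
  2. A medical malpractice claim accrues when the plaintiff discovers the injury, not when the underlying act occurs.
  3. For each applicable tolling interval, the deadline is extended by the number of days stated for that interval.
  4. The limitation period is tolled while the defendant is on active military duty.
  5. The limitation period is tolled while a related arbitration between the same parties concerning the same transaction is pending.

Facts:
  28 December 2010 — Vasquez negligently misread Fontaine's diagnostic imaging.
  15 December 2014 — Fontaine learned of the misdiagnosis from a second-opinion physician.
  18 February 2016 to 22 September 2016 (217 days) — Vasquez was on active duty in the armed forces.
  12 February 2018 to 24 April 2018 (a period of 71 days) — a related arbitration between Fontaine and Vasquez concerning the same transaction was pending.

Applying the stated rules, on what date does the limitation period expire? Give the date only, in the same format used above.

The claim did not accrue until Fontaine discovered the injury on 15 December 2014; the 28 December 2010 act date does not start the clock under the stated rule.
The untolled deadline — 54 months after 15 December 2014 — is 15 June 2019.
The period was tolled for 217 days by the defendant's active military service (18 February 2016 to 22 September 2016), pushing the deadline to 18 January 2020.
The period was tolled for 71 days by the pending related arbitration (12 February 2018 to 24 April 2018), pushing the deadline to 29 March 2020.

29 March 2020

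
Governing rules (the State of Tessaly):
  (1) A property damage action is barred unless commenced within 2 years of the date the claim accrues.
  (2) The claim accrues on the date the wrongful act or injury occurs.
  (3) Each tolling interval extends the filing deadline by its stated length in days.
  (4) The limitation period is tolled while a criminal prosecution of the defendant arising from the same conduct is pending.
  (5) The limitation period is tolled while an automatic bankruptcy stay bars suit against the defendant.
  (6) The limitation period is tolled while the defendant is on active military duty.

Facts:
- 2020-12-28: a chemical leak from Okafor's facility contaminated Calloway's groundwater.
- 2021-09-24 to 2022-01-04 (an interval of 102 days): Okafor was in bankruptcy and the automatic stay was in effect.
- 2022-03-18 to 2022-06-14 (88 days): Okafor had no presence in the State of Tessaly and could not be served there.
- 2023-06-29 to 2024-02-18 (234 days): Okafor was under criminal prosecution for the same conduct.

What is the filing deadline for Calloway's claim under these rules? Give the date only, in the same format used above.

The limitation period began to run on 2020-12-28.
The untolled deadline — 2 years after 2020-12-28 — is 2022-12-28.
Because the automatic bankruptcy stay ran from 2021-09-24 to 2022-01-04, the deadline is extended by 102 days to 2023-04-09.
The pending criminal prosecution starting 2023-06-29 came too late — the period had run on 2023-04-09 — and so does not extend the deadline.
The defendant's absence from the jurisdiction from 2022-03-18 to 2022-06-14 does not toll the period, because no stated rule makes the defendant's absence a tolling event.

2023-04-09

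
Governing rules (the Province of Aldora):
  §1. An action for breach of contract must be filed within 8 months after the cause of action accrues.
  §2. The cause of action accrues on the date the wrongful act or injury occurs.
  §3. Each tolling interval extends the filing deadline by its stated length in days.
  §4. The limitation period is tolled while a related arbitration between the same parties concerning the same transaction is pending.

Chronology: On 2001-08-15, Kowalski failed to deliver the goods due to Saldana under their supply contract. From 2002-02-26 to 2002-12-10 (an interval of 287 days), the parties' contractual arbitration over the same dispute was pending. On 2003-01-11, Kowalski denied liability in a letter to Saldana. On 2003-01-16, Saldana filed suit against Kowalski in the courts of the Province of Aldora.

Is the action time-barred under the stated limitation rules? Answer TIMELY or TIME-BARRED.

TIMELY

The cause of action accrued on 2001-08-15, the date of the act.
8 months from 2001-08-15 is 2002-04-15.
Because the pending related arbitration ran from 2002-02-26 to 2002-12-10, the deadline is extended by 287 days to 2003-01-27.
None of the other events listed affects the running of the period under the stated rules.
The 2003-01-16 filing precedes the 2003-01-27 deadline; the claim is timely.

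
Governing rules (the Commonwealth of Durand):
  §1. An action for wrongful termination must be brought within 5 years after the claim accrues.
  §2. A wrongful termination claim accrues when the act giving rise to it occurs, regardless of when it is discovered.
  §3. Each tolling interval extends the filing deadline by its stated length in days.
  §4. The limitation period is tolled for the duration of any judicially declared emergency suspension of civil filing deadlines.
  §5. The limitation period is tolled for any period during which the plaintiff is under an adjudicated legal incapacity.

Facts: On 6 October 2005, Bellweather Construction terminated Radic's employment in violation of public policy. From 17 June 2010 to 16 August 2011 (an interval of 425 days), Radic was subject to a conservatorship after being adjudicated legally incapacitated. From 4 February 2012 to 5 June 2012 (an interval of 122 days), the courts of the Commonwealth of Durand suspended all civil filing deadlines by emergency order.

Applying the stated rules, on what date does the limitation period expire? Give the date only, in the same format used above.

5 December 2011

The claim accrued on 6 October 2005, when the wrongful act occurred.
5 years from 6 October 2005 is 6 October 2010.
The plaintiff's legal incapacity from 17 June 2010 to 16 August 2011 tolled the period for 425 days, extending the deadline to 5 December 2011.
The emergency suspension of filing deadlines from 4 February 2012 to 5 June 2012 began after the period had already run on 5 December 2011, so it has no tolling effect.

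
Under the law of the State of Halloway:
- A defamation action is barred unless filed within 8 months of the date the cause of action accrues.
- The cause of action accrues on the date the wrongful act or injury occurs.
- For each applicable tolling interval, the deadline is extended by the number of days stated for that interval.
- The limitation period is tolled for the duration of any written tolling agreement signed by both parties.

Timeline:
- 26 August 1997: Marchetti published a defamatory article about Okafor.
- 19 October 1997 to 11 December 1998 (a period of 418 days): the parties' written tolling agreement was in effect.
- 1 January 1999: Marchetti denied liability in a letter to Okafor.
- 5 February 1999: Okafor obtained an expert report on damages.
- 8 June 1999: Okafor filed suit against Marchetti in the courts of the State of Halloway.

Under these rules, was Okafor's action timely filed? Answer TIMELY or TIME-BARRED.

TIMELY

The cause of action accrued on 26 August 1997, the date of the act.
The untolled deadline — 8 months after 26 August 1997 — is 26 April 1998.
Because the written tolling agreement ran from 19 October 1997 to 11 December 1998, the deadline is extended by 418 days to 18 June 1999.
The other events in the timeline have no effect on the limitation period under the stated rules.
Okafor filed on 8 June 1999, before the 18 June 1999 deadline, so the action is timely.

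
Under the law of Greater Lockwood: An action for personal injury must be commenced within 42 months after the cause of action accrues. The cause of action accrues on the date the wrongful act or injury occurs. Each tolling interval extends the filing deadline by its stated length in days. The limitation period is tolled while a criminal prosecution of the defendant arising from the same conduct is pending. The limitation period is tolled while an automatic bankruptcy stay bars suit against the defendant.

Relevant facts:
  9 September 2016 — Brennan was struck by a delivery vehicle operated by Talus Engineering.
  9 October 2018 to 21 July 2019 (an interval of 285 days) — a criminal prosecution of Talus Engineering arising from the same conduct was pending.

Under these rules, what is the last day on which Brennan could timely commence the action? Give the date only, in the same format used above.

The claim accrued on 9 September 2016, when the wrongful act occurred.
The untolled deadline — 42 months after 9 September 2016 — is 9 March 2020.
Because the pending criminal prosecution ran from 9 October 2018 to 21 July 2019, the deadline is extended by 285 days to 19 December 2020.

19 December 2020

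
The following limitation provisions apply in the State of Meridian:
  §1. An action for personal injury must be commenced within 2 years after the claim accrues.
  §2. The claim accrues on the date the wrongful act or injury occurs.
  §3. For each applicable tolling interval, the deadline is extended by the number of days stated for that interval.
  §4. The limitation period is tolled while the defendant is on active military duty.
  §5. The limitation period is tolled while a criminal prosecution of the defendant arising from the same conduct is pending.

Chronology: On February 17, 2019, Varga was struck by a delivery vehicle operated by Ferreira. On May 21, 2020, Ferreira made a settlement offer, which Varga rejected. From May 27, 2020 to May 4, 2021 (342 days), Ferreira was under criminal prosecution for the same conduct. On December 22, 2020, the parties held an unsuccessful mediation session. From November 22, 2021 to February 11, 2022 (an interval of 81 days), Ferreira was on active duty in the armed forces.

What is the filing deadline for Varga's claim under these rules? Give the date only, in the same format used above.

The claim accrued on February 17, 2019, the date of the act.
Adding the 2 years base period to February 17, 2019 gives a deadline of February 17, 2021, before any tolling.
Because the pending criminal prosecution ran from May 27, 2020 to May 4, 2021, the deadline is extended by 342 days to January 25, 2022.
The period was tolled for 81 days by the defendant's active military service (November 22, 2021 to February 11, 2022), pushing the deadline to April 16, 2022.
Nothing else in the chronology tolls or restarts the period.

April 16, 2022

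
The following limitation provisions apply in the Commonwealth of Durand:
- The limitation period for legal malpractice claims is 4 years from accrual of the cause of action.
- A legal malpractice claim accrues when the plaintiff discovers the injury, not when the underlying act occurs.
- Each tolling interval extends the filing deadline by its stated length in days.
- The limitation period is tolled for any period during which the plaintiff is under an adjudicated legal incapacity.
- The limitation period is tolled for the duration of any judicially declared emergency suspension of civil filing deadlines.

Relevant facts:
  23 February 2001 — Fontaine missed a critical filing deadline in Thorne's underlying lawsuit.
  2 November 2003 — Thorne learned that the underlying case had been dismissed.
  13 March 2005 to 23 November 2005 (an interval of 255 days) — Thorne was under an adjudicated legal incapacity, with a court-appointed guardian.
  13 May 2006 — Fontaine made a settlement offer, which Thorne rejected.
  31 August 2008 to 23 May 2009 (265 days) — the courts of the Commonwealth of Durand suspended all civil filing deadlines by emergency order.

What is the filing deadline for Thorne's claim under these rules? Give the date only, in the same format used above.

14 July 2008

Accrual is tied to discovery, so the period began on 2 November 2003 rather than on 23 February 2001 when the act occurred.
4 years from 2 November 2003 is 2 November 2007.
The plaintiff's legal incapacity from 13 March 2005 to 23 November 2005 tolled the period for 255 days, extending the deadline to 14 July 2008.
The emergency suspension of filing deadlines starting 31 August 2008 came too late — the period had run on 14 July 2008 — and so does not extend the deadline.
None of the other events listed affects the running of the period under the stated rules.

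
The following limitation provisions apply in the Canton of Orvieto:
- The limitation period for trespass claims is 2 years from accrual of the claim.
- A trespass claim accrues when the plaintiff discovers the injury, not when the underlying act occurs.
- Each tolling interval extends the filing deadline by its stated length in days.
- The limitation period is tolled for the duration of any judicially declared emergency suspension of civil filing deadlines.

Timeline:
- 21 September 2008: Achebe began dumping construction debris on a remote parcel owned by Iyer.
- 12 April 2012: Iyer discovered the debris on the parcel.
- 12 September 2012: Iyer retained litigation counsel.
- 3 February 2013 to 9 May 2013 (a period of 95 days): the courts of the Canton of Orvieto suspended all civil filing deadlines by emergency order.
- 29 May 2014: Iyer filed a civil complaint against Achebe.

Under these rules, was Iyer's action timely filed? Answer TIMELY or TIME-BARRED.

The claim did not accrue until Iyer discovered the injury on 12 April 2012; the 21 September 2008 act date does not start the clock under the stated rule.
2 years from 12 April 2012 is 12 April 2014.
The period was tolled for 95 days by the emergency suspension of filing deadlines (3 February 2013 to 9 May 2013), pushing the deadline to 16 July 2014.
The other events in the timeline have no effect on the limitation period under the stated rules.
Filing on 29 May 2014 beat the 16 July 2014 deadline — the action is timely.

TIMELY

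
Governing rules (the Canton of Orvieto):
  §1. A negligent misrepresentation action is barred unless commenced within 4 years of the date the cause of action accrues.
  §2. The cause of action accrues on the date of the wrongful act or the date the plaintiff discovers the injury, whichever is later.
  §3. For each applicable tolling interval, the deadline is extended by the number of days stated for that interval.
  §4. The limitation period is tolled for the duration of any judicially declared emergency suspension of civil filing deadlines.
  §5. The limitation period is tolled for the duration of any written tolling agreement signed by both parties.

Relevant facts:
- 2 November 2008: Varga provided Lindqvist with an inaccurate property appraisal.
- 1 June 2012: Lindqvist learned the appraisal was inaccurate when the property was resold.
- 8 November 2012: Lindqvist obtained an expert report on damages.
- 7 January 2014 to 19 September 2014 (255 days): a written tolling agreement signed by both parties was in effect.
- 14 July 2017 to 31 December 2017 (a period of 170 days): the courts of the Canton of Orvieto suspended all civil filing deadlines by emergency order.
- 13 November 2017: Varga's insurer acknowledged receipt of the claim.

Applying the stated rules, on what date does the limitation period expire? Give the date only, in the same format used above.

Because discovery on 1 June 2012 post-dates the 2 November 2008 act, accrual under the later-of rule falls on 1 June 2012.
4 years from 1 June 2012 is 1 June 2016.
Because the written tolling agreement ran from 7 January 2014 to 19 September 2014, the deadline is extended by 255 days to 11 February 2017.
By the time the emergency suspension of filing deadlines began on 14 July 2017, the limitation period had already expired on 11 February 2017; that interval cannot revive it.
None of the other events listed affects the running of the period under the stated rules.

11 February 2017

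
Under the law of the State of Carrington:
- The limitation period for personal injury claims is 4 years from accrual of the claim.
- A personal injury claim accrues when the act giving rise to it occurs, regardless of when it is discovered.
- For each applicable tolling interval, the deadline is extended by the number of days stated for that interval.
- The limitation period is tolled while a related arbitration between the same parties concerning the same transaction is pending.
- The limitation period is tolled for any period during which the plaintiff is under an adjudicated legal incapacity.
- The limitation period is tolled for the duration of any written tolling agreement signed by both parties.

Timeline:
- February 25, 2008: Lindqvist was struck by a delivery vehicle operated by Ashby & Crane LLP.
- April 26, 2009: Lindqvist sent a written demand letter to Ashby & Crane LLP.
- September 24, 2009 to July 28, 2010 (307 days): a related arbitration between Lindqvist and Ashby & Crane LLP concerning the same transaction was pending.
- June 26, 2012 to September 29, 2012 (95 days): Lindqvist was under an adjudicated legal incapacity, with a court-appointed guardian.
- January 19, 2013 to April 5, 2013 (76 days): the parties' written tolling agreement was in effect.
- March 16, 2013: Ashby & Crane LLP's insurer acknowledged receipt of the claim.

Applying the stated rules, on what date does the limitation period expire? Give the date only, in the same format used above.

June 17, 2013

The limitation period began to run on February 25, 2008.
4 years from February 25, 2008 is February 25, 2012.
The pending related arbitration from September 24, 2009 to July 28, 2010 tolled the period for 307 days, extending the deadline to December 28, 2012.
Because the plaintiff's legal incapacity ran from June 26, 2012 to September 29, 2012, the deadline is extended by 95 days to April 2, 2013.
The period was tolled for 76 days by the written tolling agreement (January 19, 2013 to April 5, 2013), pushing the deadline to June 17, 2013.
Nothing else in the chronology tolls or restarts the period.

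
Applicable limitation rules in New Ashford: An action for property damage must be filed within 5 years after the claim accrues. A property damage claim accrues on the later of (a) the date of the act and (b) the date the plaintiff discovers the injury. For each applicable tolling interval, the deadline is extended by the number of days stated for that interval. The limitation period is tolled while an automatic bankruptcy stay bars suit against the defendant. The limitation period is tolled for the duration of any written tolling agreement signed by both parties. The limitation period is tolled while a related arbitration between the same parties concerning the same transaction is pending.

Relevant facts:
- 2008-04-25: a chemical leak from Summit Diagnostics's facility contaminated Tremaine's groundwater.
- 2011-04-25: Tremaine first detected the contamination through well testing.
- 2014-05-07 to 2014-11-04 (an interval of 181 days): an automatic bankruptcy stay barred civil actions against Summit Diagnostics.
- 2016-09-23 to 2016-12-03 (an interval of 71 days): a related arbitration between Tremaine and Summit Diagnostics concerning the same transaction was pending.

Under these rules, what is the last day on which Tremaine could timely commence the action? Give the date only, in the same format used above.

2017-01-02

The claim accrued on 2011-04-25 — the later of the 2008-04-25 act and the 2011-04-25 discovery.
Adding the 5 years base period to 2011-04-25 gives a deadline of 2016-04-25, before any tolling.
Because the automatic bankruptcy stay ran from 2014-05-07 to 2014-11-04, the deadline is extended by 181 days to 2016-10-23.
The pending related arbitration from 2016-09-23 to 2016-12-03 tolled the period for 71 days, extending the deadline to 2017-01-02.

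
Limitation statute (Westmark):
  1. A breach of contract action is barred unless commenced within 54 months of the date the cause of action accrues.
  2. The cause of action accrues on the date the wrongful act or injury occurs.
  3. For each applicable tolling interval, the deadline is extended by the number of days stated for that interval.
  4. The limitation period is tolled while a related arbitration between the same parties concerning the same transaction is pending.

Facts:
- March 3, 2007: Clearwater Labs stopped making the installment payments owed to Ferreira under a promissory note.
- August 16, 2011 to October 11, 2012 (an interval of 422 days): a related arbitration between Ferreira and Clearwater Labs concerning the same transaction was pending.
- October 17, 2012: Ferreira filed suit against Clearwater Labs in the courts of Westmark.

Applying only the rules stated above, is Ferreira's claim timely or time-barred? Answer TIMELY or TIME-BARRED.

The claim accrued on March 3, 2007, when the wrongful act occurred.
The untolled deadline — 54 months after March 3, 2007 — is September 3, 2011.
The pending related arbitration from August 16, 2011 to October 11, 2012 tolled the period for 422 days, extending the deadline to October 29, 2012.
The October 17, 2012 filing precedes the October 29, 2012 deadline; the claim is timely.

TIMELY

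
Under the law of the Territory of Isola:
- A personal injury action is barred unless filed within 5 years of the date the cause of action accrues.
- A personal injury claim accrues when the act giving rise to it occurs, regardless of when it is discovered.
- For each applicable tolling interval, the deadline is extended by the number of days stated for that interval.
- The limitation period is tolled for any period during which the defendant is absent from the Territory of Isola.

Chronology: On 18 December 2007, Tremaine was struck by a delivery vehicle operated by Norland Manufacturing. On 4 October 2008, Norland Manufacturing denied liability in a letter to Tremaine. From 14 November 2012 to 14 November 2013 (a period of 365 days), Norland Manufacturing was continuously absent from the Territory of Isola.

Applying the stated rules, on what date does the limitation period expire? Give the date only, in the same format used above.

18 December 2013

The claim accrued on 18 December 2007, when the wrongful act occurred.
The untolled deadline — 5 years after 18 December 2007 — is 18 December 2012.
The period was tolled for 365 days by the defendant's absence from the jurisdiction (14 November 2012 to 14 November 2013), pushing the deadline to 18 December 2013.
None of the other events listed affects the running of the period under the stated rules.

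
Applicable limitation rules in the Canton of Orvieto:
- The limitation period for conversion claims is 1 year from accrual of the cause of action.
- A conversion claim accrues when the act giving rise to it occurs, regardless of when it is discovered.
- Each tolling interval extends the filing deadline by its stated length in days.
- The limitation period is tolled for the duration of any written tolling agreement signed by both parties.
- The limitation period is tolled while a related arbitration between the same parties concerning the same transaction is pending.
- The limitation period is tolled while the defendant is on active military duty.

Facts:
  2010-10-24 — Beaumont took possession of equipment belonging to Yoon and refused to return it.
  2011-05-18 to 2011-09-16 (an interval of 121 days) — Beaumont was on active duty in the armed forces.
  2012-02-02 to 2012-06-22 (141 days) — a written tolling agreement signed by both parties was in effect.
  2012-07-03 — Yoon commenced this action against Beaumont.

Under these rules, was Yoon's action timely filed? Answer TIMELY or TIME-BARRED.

TIMELY

The claim accrued on 2010-10-24, when the wrongful act occurred.
1 year from 2010-10-24 is 2011-10-24.
The defendant's active military service from 2011-05-18 to 2011-09-16 tolled the period for 121 days, extending the deadline to 2012-02-22.
Because the written tolling agreement ran from 2012-02-02 to 2012-06-22, the deadline is extended by 141 days to 2012-07-12.
Yoon filed on 2012-07-03, before the 2012-07-12 deadline, so the action is timely.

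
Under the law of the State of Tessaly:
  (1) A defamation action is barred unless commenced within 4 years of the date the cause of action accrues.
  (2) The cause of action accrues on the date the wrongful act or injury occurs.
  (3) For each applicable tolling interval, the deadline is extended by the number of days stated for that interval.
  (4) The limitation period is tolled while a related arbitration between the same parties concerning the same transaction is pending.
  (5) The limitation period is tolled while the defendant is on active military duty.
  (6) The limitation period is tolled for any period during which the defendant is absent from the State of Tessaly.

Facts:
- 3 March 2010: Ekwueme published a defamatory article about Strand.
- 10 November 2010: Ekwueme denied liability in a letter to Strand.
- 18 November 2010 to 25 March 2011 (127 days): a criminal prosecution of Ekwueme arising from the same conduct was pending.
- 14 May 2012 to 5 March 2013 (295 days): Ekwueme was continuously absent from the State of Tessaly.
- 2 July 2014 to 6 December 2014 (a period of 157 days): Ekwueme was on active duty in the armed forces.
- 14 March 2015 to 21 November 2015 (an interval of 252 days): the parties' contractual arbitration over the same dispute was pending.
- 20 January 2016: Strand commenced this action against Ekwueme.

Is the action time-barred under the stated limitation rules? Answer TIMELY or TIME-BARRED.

TIMELY

The limitation period began to run on 3 March 2010.
Adding the 4 years base period to 3 March 2010 gives a deadline of 3 March 2014, before any tolling.
Because the defendant's absence from the jurisdiction ran from 14 May 2012 to 5 March 2013, the deadline is extended by 295 days to 23 December 2014.
The period was tolled for 157 days by the defendant's active military service (2 July 2014 to 6 December 2014), pushing the deadline to 29 May 2015.
The period was tolled for 252 days by the pending related arbitration (14 March 2015 to 21 November 2015), pushing the deadline to 5 February 2016.
No stated provision tolls the period for a criminal prosecution, so the interval from 18 November 2010 to 25 March 2011 has no effect on the deadline.
Nothing else in the chronology tolls or restarts the period.
Filing on 20 January 2016 beat the 5 February 2016 deadline — the action is timely.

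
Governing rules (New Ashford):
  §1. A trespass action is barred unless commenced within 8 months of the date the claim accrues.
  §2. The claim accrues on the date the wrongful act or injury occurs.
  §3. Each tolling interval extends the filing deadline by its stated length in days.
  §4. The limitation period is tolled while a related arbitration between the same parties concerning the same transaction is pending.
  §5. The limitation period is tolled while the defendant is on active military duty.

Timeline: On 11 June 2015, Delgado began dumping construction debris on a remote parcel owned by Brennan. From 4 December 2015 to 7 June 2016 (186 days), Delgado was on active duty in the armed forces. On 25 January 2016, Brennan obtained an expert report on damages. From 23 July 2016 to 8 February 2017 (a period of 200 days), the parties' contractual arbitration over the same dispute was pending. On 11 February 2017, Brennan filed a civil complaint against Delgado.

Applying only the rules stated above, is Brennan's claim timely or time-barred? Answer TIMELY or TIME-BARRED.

The claim accrued on 11 June 2015, when the wrongful act occurred.
The untolled deadline — 8 months after 11 June 2015 — is 11 February 2016.
Because the defendant's active military service ran from 4 December 2015 to 7 June 2016, the deadline is extended by 186 days to 15 August 2016.
The pending related arbitration from 23 July 2016 to 8 February 2017 tolled the period for 200 days, extending the deadline to 3 March 2017.
Nothing else in the chronology tolls or restarts the period.
The 11 February 2017 filing precedes the 3 March 2017 deadline; the claim is timely.

TIMELY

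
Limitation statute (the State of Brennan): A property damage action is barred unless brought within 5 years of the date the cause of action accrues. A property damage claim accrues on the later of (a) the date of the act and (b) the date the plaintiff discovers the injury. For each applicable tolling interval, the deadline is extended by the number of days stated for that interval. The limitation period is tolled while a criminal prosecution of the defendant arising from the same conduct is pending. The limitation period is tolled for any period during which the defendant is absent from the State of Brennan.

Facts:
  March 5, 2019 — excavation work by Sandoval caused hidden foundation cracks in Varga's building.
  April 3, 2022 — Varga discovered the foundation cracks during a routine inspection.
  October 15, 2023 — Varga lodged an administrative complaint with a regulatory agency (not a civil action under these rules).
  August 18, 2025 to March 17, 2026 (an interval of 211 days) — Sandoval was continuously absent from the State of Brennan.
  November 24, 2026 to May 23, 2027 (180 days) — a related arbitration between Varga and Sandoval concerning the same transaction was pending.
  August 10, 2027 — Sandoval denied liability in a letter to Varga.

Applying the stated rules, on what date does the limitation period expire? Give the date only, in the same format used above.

October 31, 2027

Because discovery on April 3, 2022 post-dates the March 5, 2019 act, accrual under the later-of rule falls on April 3, 2022.
The untolled deadline — 5 years after April 3, 2022 — is April 3, 2027.
The period was tolled for 211 days by the defendant's absence from the jurisdiction (August 18, 2025 to March 17, 2026), pushing the deadline to October 31, 2027.
Although a pending arbitration ran from November 24, 2026 to May 23, 2027, the stated rules do not make that a tolling event, so it is disregarded.
The other events in the timeline have no effect on the limitation period under the stated rules.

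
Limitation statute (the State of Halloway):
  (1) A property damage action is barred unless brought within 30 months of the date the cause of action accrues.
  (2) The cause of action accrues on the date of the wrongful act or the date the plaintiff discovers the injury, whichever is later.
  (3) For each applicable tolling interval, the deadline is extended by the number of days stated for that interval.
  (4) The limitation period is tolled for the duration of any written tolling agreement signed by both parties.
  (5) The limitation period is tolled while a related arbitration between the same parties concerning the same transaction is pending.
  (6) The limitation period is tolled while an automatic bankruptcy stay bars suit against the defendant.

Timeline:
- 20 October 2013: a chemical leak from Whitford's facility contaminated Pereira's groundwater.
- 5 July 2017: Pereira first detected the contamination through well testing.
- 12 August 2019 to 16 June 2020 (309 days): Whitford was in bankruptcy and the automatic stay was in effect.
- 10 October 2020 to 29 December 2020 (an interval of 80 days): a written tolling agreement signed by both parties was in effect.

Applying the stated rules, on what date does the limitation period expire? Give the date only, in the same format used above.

The claim accrued on 5 July 2017 — the later of the 20 October 2013 act and the 5 July 2017 discovery.
The untolled deadline — 30 months after 5 July 2017 — is 5 January 2020.
The automatic bankruptcy stay from 12 August 2019 to 16 June 2020 tolled the period for 309 days, extending the deadline to 9 November 2020.
The period was tolled for 80 days by the written tolling agreement (10 October 2020 to 29 December 2020), pushing the deadline to 28 January 2021.

28 January 2021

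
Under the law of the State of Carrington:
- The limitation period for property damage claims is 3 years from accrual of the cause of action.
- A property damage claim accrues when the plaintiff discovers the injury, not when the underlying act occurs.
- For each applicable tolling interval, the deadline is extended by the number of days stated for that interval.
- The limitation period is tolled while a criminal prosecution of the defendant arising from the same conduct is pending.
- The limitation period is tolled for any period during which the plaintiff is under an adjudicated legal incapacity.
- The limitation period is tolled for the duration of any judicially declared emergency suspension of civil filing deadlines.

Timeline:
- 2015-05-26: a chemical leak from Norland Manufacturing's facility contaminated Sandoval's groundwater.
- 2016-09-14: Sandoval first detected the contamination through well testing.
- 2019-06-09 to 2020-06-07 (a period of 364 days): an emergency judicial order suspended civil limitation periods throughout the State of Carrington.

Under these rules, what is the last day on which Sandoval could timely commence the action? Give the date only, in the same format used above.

The claim did not accrue until Sandoval discovered the injury on 2016-09-14; the 2015-05-26 act date does not start the clock under the stated rule.
Adding the 3 years base period to 2016-09-14 gives a deadline of 2019-09-14, before any tolling.
The emergency suspension of filing deadlines from 2019-06-09 to 2020-06-07 tolled the period for 364 days, extending the deadline to 2020-09-12.

2020-09-12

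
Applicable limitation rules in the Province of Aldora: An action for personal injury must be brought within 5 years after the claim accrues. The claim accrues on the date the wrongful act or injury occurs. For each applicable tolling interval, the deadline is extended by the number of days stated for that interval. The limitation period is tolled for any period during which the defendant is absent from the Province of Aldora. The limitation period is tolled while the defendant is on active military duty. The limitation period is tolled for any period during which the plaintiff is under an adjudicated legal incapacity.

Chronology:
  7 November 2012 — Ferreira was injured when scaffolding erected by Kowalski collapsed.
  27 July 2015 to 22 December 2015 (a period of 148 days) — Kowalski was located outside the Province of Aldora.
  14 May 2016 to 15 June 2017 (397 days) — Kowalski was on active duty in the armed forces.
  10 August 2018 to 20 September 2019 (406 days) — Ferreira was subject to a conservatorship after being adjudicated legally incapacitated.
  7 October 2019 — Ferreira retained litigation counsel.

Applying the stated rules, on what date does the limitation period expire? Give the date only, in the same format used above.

15 June 2020

The claim accrued on 7 November 2012, the date of the act.
Adding the 5 years base period to 7 November 2012 gives a deadline of 7 November 2017, before any tolling.
Because the defendant's absence from the jurisdiction ran from 27 July 2015 to 22 December 2015, the deadline is extended by 148 days to 4 April 2018.
The defendant's active military service from 14 May 2016 to 15 June 2017 tolled the period for 397 days, extending the deadline to 6 May 2019.
The period was tolled for 406 days by the plaintiff's legal incapacity (10 August 2018 to 20 September 2019), pushing the deadline to 15 June 2020.
The other events in the timeline have no effect on the limitation period under the stated rules.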